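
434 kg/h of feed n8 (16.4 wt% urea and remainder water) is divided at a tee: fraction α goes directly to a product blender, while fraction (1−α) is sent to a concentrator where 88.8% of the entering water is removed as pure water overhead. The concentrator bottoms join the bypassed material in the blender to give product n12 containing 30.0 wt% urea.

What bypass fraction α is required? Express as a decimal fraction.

All 434×0.164 = 71.176 kg/h of urea reaches n12, so n12 = 71.176/0.300 = 237.25 kg/h and vapour = 196.75 kg/h.
The evaporator receives (1−α)·434 of feed at 0.836 water and removes 0.888 of that water:
0.888×0.836×(1−α)×434 = 196.75
(1−α) = 196.75/322.19 = 0.6107;  α = 0.3893.

0.389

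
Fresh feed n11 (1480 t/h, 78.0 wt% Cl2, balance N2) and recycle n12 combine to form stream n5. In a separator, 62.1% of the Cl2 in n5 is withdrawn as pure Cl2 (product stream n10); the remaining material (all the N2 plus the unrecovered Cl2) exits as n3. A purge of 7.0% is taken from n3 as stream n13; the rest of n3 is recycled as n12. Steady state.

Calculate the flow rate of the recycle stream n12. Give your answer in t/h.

N2 enters only via n11 and leaves only via the purge: 1480×0.220 = 0.070×(N2 in n3), and the separator passes all N2, so N2 in n5 = N2 in n3 = 4651.4 t/h.
Cl2 in n5: m_A = 1480×0.780 + (1−0.070)·(1−0.621)·m_A, so m_A = 1154.4/0.6475 = 1782.8 t/h.
n3 = (1−0.621)×1782.8 + 4651.4 = 5327.1 t/h.
Recycle n12 = (1−0.070)×5327.1 = 4954.2 t/h.

4954 t/h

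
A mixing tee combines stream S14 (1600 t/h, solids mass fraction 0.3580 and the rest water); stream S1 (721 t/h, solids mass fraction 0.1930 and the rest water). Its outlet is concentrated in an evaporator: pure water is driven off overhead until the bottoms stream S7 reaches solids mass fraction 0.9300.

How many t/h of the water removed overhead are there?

solids entering = 1600×0.358 + 721×0.193 = 711.95 t/h.
All solids reports to S7, so S7 = 711.95/0.930 = 765.54 t/h.
Total feed = 2321 t/h; overhead = 2321 − 765.54 = 1555.5 t/h.

1555 t/h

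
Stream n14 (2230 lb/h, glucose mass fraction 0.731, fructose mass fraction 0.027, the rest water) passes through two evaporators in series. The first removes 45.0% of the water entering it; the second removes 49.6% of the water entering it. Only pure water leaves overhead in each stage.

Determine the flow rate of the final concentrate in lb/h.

1840 lb/h

water in feed = 2230×0.242 = 539.66 lb/h.
After stage 1: water left = (1−0.450)×539.66 = 296.81; stream total = 1987.2 lb/h.
After stage 2: water left = (1−0.496)×296.81 = 149.59; final concentrate = 1839.9 lb/h.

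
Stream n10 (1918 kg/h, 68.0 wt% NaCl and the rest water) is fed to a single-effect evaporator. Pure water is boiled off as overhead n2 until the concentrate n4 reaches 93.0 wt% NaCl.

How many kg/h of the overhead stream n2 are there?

515.6 kg/h

NaCl is conserved: 1918×0.680 = 1304.2 kg/h all reports to the concentrate.
Concentrate = 1304.2/(target fraction) = 1402.4 kg/h.
Overhead = 1918 − 1402.4 = 515.59 kg/h.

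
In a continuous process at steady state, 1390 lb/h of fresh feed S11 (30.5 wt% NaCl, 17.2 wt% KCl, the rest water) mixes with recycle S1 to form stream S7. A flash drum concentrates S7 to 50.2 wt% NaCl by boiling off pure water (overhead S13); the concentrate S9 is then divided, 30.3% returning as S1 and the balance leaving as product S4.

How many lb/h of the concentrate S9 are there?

Overall NaCl balance (none leaves overhead): NaCl in fresh feed = NaCl in product, i.e. 1390×0.305 = (1−0.303)·S9·0.502.
S9 = 423.95/(0.502×0.697) = 1211.7 lb/h.

1212 lb/h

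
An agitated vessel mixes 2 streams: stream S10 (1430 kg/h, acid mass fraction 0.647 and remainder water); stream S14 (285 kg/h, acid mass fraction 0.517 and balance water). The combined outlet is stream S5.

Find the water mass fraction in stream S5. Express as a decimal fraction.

0.375

Total flow out = 1430 + 285 = 1715 kg/h.
water in = 1430×0.353 + 285×0.483 = 642.44 kg/h.
water mass fraction in S5 = 642.44/1715 = 0.375.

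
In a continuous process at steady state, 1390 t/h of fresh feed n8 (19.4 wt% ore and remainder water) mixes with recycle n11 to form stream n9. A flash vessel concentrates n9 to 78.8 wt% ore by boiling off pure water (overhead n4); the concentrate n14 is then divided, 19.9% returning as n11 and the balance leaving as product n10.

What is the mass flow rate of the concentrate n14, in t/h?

427.2 t/h

Overall ore balance (none leaves overhead): ore in fresh feed = ore in product, i.e. 1390×0.194 = (1−0.199)·n14·0.788.
n14 = 269.66/(0.788×0.801) = 427.23 t/h.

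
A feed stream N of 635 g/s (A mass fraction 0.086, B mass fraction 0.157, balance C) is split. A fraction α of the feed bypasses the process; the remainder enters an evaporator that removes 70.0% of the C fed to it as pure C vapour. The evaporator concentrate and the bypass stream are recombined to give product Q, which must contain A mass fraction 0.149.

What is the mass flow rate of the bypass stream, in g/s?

128.3 g/s

All 635×0.086 = 54.61 g/s of A reaches Q, so Q = 54.61/0.149 = 366.51 g/s and vapour = 268.49 g/s.
The evaporator receives (1−α)·635 of feed at 0.757 C and removes 0.700 of that C:
0.700×0.757×(1−α)×635 = 268.49
(1−α) = 268.49/336.49 = 0.7979;  α = 0.2021.
Bypass flow = 0.2021×635 = 128.32 g/s.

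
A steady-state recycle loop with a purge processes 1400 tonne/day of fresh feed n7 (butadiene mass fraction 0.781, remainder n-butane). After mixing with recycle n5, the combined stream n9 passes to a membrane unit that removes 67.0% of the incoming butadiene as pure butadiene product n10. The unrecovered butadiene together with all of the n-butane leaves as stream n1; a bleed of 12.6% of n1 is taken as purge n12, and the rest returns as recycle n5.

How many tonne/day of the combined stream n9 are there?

3970 tonne/day

n-butane enters only via n7 and leaves only via the purge: 1400×0.219 = 0.126×(n-butane in n1), and the membrane unit passes all n-butane, so n-butane in n9 = n-butane in n1 = 2433.3 tonne/day.
butadiene in n9: m_A = 1400×0.781 + (1−0.126)·(1−0.670)·m_A, so m_A = 1093.4/0.7116 = 1536.6 tonne/day.
n9 = 1536.6 + 2433.3 = 3969.9 tonne/day.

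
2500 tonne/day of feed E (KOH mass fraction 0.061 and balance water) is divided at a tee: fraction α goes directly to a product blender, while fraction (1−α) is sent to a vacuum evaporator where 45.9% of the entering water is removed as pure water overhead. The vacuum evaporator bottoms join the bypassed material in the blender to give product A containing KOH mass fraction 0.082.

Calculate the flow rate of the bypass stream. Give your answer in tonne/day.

All 2500×0.061 = 152.5 tonne/day of KOH reaches A, so A = 152.5/0.082 = 1859.8 tonne/day and vapour = 640.24 tonne/day.
The evaporator receives (1−α)·2500 of feed at 0.939 water and removes 0.459 of that water:
0.459×0.939×(1−α)×2500 = 640.24
(1−α) = 640.24/1077.5 = 0.5942;  α = 0.4058.
Bypass flow = 0.4058×2500 = 1014.5 tonne/day.

1015 tonne/day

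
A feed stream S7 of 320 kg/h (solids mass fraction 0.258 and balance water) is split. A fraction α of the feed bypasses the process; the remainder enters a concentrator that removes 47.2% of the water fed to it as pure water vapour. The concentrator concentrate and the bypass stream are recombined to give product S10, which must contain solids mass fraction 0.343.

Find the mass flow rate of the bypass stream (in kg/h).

93.57 kg/h

All 320×0.258 = 82.56 kg/h of solids reaches S10, so S10 = 82.56/0.343 = 240.7 kg/h and vapour = 79.3 kg/h.
The evaporator receives (1−α)·320 of feed at 0.742 water and removes 0.472 of that water:
0.472×0.742×(1−α)×320 = 79.3
(1−α) = 79.3/112.07 = 0.7076;  α = 0.2924.
Bypass flow = 0.2924×320 = 93.573 kg/h.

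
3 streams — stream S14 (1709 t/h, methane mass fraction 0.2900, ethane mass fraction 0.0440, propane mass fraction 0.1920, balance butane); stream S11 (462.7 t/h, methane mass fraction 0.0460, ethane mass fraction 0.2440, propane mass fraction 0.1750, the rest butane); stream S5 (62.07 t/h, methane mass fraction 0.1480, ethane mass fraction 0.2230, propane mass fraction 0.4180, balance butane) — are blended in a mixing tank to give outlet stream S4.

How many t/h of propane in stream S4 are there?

435 t/h

propane out = propane in = 1709×0.192 + 462.7×0.175 + 62.07×0.418 = 435.05 t/h.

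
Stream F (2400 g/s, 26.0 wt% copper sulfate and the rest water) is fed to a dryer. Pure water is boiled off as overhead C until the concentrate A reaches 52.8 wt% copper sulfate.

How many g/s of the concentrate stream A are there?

copper sulfate is conserved: 2400×0.260 = 624 g/s all reports to the concentrate.
Concentrate = 624/(target fraction) = 1181.8 g/s.

1182 g/s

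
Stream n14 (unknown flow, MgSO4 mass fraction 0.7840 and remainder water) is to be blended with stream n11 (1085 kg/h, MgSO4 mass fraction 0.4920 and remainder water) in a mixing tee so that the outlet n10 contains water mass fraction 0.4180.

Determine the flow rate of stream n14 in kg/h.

Let n14 be the unknown flow. Total out = 1085 + n14.
water balance: 551.18 + 0.216·n14 = 0.418·(1085 + n14)
(0.216 − 0.418)·n14 = 0.418×1085 − 551.18 = -97.65
n14 = -97.65 / -0.202 = 483.42 kg/h

483.4 kg/h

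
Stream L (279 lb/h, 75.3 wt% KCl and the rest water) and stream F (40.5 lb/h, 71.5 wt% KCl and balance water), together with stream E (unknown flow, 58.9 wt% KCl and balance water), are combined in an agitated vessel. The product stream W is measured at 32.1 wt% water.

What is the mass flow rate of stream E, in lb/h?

Let E be the unknown flow. Total out = 319.5 + E.
water balance: 80.456 + 0.411·E = 0.321·(319.5 + E)
(0.411 − 0.321)·E = 0.321×319.5 − 80.456 = 22.104
E = 22.104 / 0.090 = 245.6 lb/h

245.6 lb/h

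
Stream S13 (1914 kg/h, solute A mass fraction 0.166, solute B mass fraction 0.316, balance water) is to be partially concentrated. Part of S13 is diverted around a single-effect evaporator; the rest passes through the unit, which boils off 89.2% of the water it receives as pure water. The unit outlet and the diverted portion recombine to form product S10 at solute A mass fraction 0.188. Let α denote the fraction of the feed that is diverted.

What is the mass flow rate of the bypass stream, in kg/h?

1429 kg/h

All 1914×0.166 = 317.72 kg/h of solute A reaches S10, so S10 = 317.72/0.188 = 1690 kg/h and vapour = 223.98 kg/h.
The evaporator receives (1−α)·1914 of feed at 0.518 water and removes 0.892 of that water:
0.892×0.518×(1−α)×1914 = 223.98
(1−α) = 223.98/884.38 = 0.2533;  α = 0.7467.
Bypass flow = 0.7467×1914 = 1429.3 kg/h.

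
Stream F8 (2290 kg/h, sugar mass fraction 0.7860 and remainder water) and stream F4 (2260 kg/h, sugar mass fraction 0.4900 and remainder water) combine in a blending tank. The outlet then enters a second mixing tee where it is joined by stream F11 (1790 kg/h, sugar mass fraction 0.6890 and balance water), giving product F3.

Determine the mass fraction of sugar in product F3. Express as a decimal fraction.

0.6531

Overall, product flow = 6340 kg/h.
sugar in = 2290×0.786 + 2260×0.490 + 1790×0.689 = 4140.6 kg/h.
sugar fraction in F3 = 0.6531.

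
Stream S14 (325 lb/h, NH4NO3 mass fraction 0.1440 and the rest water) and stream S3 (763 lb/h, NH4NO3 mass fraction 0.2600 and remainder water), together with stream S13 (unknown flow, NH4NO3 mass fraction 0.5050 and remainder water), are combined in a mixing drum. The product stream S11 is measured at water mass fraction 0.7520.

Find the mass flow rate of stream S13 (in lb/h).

95.89 lb/h

Let S13 be the unknown flow. Total out = 1088 + S13.
water balance: 842.82 + 0.495·S13 = 0.752·(1088 + S13)
(0.495 − 0.752)·S13 = 0.752×1088 − 842.82 = -24.644
S13 = -24.644 / -0.257 = 95.891 lb/h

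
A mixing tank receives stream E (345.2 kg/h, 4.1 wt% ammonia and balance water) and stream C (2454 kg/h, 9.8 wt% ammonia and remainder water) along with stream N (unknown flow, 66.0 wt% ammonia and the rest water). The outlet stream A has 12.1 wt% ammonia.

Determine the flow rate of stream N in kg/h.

Let N be the unknown flow. Total out = 2799.2 + N.
ammonia balance: 254.65 + 0.660·N = 0.121·(2799.2 + N)
(0.660 − 0.121)·N = 0.121×2799.2 − 254.65 = 84.058
N = 84.058 / 0.539 = 155.95 kg/h

156 kg/h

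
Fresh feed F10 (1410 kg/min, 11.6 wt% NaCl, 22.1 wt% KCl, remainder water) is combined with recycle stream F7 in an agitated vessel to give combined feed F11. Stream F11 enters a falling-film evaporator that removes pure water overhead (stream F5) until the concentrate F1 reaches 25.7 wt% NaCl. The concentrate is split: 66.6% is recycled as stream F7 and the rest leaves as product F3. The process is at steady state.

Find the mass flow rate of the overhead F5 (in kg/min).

773.6 kg/min

Overall NaCl balance (none leaves overhead): NaCl in fresh feed = NaCl in product, i.e. 1410×0.116 = (1−0.666)·F1·0.257.
F1 = 163.56/(0.257×0.334) = 1905.4 kg/min.
Recycle F7 = 0.666×1905.4 = 1269 kg/min.
Combined feed F11 = 1410 + 1269 = 2679 kg/min.
Overhead F5 = F11 − F1 = 2679 − 1905.4 = 773.58 kg/min.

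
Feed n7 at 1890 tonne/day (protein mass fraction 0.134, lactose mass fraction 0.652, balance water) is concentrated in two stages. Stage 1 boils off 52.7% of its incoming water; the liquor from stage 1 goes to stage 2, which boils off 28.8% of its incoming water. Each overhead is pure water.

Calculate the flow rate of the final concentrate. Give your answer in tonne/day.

1622 tonne/day

water in feed = 1890×0.214 = 404.46 tonne/day.
After stage 1: water left = (1−0.527)×404.46 = 191.31; stream total = 1676.8 tonne/day.
After stage 2: water left = (1−0.288)×191.31 = 136.21; final concentrate = 1621.8 tonne/day.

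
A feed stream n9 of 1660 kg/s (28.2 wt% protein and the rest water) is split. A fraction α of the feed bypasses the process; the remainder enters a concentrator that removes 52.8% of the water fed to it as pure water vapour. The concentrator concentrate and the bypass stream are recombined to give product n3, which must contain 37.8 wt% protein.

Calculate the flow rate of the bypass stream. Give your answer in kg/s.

547.9 kg/s

All 1660×0.282 = 468.12 kg/s of protein reaches n3, so n3 = 468.12/0.378 = 1238.4 kg/s and vapour = 421.59 kg/s.
The evaporator receives (1−α)·1660 of feed at 0.718 water and removes 0.528 of that water:
0.528×0.718×(1−α)×1660 = 421.59
(1−α) = 421.59/629.31 = 0.6699;  α = 0.3301.
Bypass flow = 0.3301×1660 = 547.94 kg/s.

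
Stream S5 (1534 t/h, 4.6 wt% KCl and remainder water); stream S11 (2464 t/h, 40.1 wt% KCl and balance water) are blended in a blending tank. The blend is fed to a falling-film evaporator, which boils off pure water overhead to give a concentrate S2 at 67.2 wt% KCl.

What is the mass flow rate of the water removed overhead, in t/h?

2423 t/h

KCl entering = 1534×0.046 + 2464×0.401 = 1058.6 t/h.
All KCl reports to S2, so S2 = 1058.6/0.672 = 1575.3 t/h.
Total feed = 3998 t/h; overhead = 3998 − 1575.3 = 2422.7 t/h.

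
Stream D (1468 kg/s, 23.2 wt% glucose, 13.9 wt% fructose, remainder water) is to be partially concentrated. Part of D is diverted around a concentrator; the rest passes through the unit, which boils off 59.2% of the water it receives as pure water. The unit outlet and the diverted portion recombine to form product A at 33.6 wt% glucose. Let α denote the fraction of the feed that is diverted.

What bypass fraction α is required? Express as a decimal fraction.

0.169

All 1468×0.232 = 340.58 kg/s of glucose reaches A, so A = 340.58/0.336 = 1013.6 kg/s and vapour = 454.38 kg/s.
The evaporator receives (1−α)·1468 of feed at 0.629 water and removes 0.592 of that water:
0.592×0.629×(1−α)×1468 = 454.38
(1−α) = 454.38/546.64 = 0.8312;  α = 0.1688.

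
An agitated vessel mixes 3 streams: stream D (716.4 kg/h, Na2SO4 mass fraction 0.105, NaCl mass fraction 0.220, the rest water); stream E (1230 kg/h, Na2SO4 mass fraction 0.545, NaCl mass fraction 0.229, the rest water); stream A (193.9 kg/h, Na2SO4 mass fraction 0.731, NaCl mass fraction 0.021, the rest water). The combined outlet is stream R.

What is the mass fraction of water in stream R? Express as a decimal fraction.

0.378

Total flow out = 716.4 + 1230 + 193.9 = 2140.3 kg/h.
water in = 716.4×0.675 + 1230×0.226 + 193.9×0.248 = 809.64 kg/h.
water mass fraction in R = 809.64/2140.3 = 0.378.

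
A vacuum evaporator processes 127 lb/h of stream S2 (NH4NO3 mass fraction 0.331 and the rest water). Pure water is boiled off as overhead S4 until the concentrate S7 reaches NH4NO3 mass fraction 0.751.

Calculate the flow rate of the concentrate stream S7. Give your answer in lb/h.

55.97 lb/h

NH4NO3 is conserved: 127×0.331 = 42.037 lb/h all reports to the concentrate.
Concentrate = 42.037/(target fraction) = 55.975 lb/h.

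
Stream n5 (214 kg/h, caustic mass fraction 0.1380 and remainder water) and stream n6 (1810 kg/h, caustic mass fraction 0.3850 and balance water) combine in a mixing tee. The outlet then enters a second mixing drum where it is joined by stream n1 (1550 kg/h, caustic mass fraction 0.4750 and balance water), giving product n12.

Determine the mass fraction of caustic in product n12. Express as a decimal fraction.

0.4092

Overall, product flow = 3574 kg/h.
caustic in = 214×0.138 + 1810×0.385 + 1550×0.475 = 1462.6 kg/h.
caustic fraction in n12 = 0.4092.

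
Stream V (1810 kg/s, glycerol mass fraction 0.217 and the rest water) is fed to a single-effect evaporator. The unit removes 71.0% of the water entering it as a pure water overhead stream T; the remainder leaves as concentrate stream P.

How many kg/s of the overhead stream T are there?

1006 kg/s

water entering = 1810×0.783 = 1417.2 kg/s; overhead removed = 0.710×1417.2 = 1006.2 kg/s.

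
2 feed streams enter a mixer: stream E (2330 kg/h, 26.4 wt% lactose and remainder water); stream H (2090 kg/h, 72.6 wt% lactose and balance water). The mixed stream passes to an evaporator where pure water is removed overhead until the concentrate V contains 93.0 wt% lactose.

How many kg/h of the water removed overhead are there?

2127 kg/h

lactose entering = 2330×0.264 + 2090×0.726 = 2132.5 kg/h.
All lactose reports to V, so V = 2132.5/0.930 = 2293 kg/h.
Total feed = 4420 kg/h; overhead = 4420 − 2293 = 2127 kg/h.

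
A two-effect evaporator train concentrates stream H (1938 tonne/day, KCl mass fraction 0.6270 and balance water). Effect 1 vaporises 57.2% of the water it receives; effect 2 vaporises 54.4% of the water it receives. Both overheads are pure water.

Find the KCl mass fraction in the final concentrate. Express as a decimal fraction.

0.8960

water in feed = 1938×0.373 = 722.87 tonne/day.
After stage 1: water left = (1−0.572)×722.87 = 309.39; stream total = 1524.5 tonne/day.
After stage 2: water left = (1−0.544)×309.39 = 141.08; final concentrate = 1356.2 tonne/day.
KCl fraction = 1215.1/1356.2 = 0.8960.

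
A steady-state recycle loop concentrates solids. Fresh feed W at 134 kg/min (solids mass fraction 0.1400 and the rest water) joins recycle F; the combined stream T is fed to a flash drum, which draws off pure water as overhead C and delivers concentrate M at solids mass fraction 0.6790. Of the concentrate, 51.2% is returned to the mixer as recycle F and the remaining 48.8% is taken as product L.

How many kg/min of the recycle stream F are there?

28.99 kg/min

Overall solids balance (none leaves overhead): solids in fresh feed = solids in product, i.e. 134×0.140 = (1−0.512)·M·0.679.
M = 18.76/(0.679×0.488) = 56.617 kg/min.
Recycle F = 0.512×56.617 = 28.988 kg/min.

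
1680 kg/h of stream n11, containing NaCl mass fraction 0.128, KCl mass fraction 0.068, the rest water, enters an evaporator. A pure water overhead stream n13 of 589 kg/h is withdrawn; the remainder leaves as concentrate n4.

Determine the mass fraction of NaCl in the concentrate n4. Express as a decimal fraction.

0.197

NaCl is not removed: 1680×0.128 = 215.04 kg/h of NaCl enters n4.
Concentrate = 1680 − 589 = 1091 kg/h.
Mass fraction = 215.04/1091 = 0.197.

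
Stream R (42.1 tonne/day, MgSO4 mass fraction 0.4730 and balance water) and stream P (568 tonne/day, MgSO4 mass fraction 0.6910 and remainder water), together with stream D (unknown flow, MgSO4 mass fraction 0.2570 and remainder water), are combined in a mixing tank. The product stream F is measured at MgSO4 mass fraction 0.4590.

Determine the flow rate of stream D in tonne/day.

655.3 tonne/day

Let D be the unknown flow. Total out = 610.1 + D.
MgSO4 balance: 412.4 + 0.257·D = 0.459·(610.1 + D)
(0.257 − 0.459)·D = 0.459×610.1 − 412.4 = -132.37
D = -132.37 / -0.202 = 655.27 tonne/day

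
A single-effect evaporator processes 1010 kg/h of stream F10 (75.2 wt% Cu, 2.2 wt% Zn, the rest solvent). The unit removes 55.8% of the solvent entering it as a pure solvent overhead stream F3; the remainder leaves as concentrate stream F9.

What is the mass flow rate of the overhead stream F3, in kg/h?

solvent entering = 1010×0.226 = 228.26 kg/h; overhead removed = 0.558×228.26 = 127.37 kg/h.

127.4 kg/h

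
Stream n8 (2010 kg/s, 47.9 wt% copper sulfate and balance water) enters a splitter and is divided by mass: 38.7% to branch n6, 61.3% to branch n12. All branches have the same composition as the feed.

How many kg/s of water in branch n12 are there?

641.9 kg/s

Branch n12 total = 0.613×2010 = 1232.1 kg/s.
water in n12 = 0.521×1232.1 = 641.94 kg/s.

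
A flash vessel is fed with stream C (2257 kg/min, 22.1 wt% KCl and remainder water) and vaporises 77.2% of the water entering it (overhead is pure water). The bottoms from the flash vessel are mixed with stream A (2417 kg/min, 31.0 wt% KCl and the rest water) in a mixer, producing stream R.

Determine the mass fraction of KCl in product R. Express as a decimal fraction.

0.376

Vapour removed = 0.772×0.779×2257 = 1357.3 kg/min; concentrate = 899.67 kg/min.
KCl reaching the mixer = 498.8 (from concentrate) + 2417×0.310 = 1248.1 kg/min.
Product flow = 899.67 + 2417 = 3316.7 kg/min; KCl fraction = 0.376.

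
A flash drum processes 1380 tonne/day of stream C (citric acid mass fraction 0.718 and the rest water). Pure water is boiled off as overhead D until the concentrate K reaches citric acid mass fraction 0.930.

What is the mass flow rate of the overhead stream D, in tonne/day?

citric acid is conserved: 1380×0.718 = 990.84 tonne/day all reports to the concentrate.
Concentrate = 990.84/(target fraction) = 1065.4 tonne/day.
Overhead = 1380 − 1065.4 = 314.58 tonne/day.

314.6 tonne/day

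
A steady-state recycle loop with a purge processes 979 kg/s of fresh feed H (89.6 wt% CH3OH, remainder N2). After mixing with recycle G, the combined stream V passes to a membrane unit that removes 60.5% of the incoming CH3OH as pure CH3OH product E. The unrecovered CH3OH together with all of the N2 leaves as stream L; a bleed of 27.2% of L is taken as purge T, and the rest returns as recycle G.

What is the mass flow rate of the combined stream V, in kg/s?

1606 kg/s

N2 enters only via H and leaves only via the purge: 979×0.104 = 0.272×(N2 in L), and the membrane unit passes all N2, so N2 in V = N2 in L = 374.32 kg/s.
CH3OH in V: m_A = 979×0.896 + (1−0.272)·(1−0.605)·m_A, so m_A = 877.18/0.7124 = 1231.2 kg/s.
V = 1231.2 + 374.32 = 1605.6 kg/s.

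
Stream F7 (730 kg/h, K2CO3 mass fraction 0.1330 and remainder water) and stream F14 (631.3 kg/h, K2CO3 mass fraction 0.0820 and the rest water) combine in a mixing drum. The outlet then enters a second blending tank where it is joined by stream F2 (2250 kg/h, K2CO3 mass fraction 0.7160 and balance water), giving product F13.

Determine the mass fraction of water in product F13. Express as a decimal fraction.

Overall, product flow = 3611.3 kg/h.
water in = 730×0.867 + 631.3×0.918 + 2250×0.284 = 1851.4 kg/h.
water fraction in F13 = 0.5127.

0.5127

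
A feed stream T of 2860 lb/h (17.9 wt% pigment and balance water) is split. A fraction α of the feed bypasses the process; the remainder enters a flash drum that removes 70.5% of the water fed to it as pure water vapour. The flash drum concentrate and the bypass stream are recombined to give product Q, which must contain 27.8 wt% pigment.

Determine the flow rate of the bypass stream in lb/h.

All 2860×0.179 = 511.94 lb/h of pigment reaches Q, so Q = 511.94/0.278 = 1841.5 lb/h and vapour = 1018.5 lb/h.
The evaporator receives (1−α)·2860 of feed at 0.821 water and removes 0.705 of that water:
0.705×0.821×(1−α)×2860 = 1018.5
(1−α) = 1018.5/1655.4 = 0.6153;  α = 0.3847.
Bypass flow = 0.3847×2860 = 1100.4 lb/h.

1100 lb/h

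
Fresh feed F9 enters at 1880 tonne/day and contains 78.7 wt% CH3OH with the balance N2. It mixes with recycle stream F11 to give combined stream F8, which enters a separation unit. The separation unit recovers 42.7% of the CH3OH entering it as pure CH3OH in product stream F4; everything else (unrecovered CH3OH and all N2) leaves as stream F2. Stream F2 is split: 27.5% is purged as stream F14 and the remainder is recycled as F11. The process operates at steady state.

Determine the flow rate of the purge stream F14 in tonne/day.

799.3 tonne/day

N2 enters only via F9 and leaves only via the purge: 1880×0.213 = 0.275×(N2 in F2), and the separation unit passes all N2, so N2 in F8 = N2 in F2 = 1456.1 tonne/day.
CH3OH in F8: m_A = 1880×0.787 + (1−0.275)·(1−0.427)·m_A, so m_A = 1479.6/0.5846 = 2531 tonne/day.
F2 = (1−0.427)×2531 + 1456.1 = 2906.4 tonne/day.
Purge F14 = 0.275×2906.4 = 799.26 tonne/day.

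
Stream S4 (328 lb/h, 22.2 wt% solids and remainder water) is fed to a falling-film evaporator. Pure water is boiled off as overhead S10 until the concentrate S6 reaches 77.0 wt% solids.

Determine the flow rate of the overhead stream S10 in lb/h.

233.4 lb/h

solids is conserved: 328×0.222 = 72.816 lb/h all reports to the concentrate.
Concentrate = 72.816/(target fraction) = 94.566 lb/h.
Overhead = 328 − 94.566 = 233.43 lb/h.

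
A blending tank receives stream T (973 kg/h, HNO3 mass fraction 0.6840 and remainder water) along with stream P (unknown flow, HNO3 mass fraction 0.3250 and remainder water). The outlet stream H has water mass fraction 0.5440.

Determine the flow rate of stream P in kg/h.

Let P be the unknown flow. Total out = 973 + P.
water balance: 307.47 + 0.675·P = 0.544·(973 + P)
(0.675 − 0.544)·P = 0.544×973 − 307.47 = 221.84
P = 221.84 / 0.131 = 1693.5 kg/h

1693 kg/h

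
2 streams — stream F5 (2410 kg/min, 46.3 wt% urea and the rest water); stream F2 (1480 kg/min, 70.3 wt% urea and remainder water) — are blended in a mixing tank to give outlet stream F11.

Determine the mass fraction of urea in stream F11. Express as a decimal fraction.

Total flow out = 2410 + 1480 = 3890 kg/min.
urea in = 2410×0.463 + 1480×0.703 = 2156.3 kg/min.
urea mass fraction in F11 = 2156.3/3890 = 0.5543.

0.5543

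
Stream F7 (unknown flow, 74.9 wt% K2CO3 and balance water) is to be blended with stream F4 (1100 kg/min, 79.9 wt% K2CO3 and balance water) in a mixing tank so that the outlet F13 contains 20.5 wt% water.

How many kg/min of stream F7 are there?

95.65 kg/min

Let F7 be the unknown flow. Total out = 1100 + F7.
water balance: 221.1 + 0.251·F7 = 0.205·(1100 + F7)
(0.251 − 0.205)·F7 = 0.205×1100 − 221.1 = 4.4
F7 = 4.4 / 0.046 = 95.652 kg/min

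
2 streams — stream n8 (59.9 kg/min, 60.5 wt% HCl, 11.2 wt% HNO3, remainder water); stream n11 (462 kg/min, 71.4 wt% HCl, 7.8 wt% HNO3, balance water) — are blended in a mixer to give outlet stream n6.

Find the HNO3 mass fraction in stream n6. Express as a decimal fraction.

Total flow out = 59.9 + 462 = 521.9 kg/min.
HNO3 in = 59.9×0.112 + 462×0.078 = 42.745 kg/min.
HNO3 mass fraction in n6 = 42.745/521.9 = 0.082.

0.082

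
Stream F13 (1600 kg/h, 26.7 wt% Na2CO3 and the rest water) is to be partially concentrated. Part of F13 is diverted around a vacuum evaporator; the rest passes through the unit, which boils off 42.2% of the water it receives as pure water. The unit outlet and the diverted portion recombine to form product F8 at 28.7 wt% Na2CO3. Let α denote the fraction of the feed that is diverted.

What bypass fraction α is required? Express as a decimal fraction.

0.775

All 1600×0.267 = 427.2 kg/h of Na2CO3 reaches F8, so F8 = 427.2/0.287 = 1488.5 kg/h and vapour = 111.5 kg/h.
The evaporator receives (1−α)·1600 of feed at 0.733 water and removes 0.422 of that water:
0.422×0.733×(1−α)×1600 = 111.5
(1−α) = 111.5/494.92 = 0.2253;  α = 0.7747.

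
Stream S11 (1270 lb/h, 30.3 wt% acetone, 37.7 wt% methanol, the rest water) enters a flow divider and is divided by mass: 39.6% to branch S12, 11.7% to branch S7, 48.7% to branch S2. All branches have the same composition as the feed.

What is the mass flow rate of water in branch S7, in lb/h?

Branch S7 total = 0.117×1270 = 148.59 lb/h.
water in S7 = 0.320×148.59 = 47.549 lb/h.

47.55 lb/h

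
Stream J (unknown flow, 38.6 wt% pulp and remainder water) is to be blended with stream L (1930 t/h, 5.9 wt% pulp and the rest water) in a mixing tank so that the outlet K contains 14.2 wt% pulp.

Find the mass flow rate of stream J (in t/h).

Let J be the unknown flow. Total out = 1930 + J.
pulp balance: 113.87 + 0.386·J = 0.142·(1930 + J)
(0.386 − 0.142)·J = 0.142×1930 − 113.87 = 160.19
J = 160.19 / 0.244 = 656.52 t/h

656.5 t/h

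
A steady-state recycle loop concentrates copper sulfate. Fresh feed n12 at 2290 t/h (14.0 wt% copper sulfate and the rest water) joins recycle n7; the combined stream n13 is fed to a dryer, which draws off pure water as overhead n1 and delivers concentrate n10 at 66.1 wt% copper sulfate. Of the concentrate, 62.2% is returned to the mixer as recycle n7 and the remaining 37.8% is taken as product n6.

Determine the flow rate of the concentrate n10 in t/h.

Overall copper sulfate balance (none leaves overhead): copper sulfate in fresh feed = copper sulfate in product, i.e. 2290×0.140 = (1−0.622)·n10·0.661.
n10 = 320.6/(0.661×0.378) = 1283.1 t/h.

1283 t/h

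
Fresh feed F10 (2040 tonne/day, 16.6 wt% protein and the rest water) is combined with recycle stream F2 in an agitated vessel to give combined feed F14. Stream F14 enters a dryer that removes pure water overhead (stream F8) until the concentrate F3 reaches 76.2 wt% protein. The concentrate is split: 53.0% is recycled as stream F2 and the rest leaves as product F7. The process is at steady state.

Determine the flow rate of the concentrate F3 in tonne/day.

945.6 tonne/day

Overall protein balance (none leaves overhead): protein in fresh feed = protein in product, i.e. 2040×0.166 = (1−0.530)·F3·0.762.
F3 = 338.64/(0.762×0.470) = 945.55 tonne/day.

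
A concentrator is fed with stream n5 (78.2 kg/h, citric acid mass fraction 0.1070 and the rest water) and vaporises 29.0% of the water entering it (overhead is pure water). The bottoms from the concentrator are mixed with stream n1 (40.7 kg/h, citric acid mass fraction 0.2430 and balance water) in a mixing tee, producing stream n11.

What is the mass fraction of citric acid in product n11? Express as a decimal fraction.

Vapour removed = 0.290×0.893×78.2 = 20.251 kg/h; concentrate = 57.949 kg/h.
citric acid reaching the mixer = 8.3674 (from concentrate) + 40.7×0.243 = 18.258 kg/h.
Product flow = 57.949 + 40.7 = 98.649 kg/h; citric acid fraction = 0.1851.

0.1851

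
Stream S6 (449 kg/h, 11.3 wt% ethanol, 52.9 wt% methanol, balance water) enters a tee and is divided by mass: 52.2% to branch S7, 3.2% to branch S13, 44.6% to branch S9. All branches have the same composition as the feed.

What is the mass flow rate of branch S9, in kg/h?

Branch S9 flow = 0.446×449 = 200.25 kg/h.

200.3 kg/h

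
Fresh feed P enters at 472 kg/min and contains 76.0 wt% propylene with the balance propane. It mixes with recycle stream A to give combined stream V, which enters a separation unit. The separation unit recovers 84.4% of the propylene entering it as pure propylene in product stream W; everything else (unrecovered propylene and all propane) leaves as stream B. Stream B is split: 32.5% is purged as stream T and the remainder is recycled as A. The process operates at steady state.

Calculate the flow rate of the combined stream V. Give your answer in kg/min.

propane enters only via P and leaves only via the purge: 472×0.240 = 0.325×(propane in B), and the separation unit passes all propane, so propane in V = propane in B = 348.55 kg/min.
propylene in V: m_A = 472×0.760 + (1−0.325)·(1−0.844)·m_A, so m_A = 358.72/0.8947 = 400.94 kg/min.
V = 400.94 + 348.55 = 749.49 kg/min.

749.5 kg/min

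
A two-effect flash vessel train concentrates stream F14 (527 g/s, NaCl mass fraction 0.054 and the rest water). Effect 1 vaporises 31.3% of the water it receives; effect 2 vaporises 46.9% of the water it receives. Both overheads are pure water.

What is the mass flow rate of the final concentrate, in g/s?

210.3 g/s

water in feed = 527×0.946 = 498.54 g/s.
After stage 1: water left = (1−0.313)×498.54 = 342.5; stream total = 370.96 g/s.
After stage 2: water left = (1−0.469)×342.5 = 181.87; final concentrate = 210.32 g/s.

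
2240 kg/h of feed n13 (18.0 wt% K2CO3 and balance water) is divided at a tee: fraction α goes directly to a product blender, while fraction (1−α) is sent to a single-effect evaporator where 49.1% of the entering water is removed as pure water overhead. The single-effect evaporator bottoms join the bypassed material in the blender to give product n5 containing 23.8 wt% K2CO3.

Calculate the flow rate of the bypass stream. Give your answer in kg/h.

884.2 kg/h

All 2240×0.180 = 403.2 kg/h of K2CO3 reaches n5, so n5 = 403.2/0.238 = 1694.1 kg/h and vapour = 545.88 kg/h.
The evaporator receives (1−α)·2240 of feed at 0.820 water and removes 0.491 of that water:
0.491×0.820×(1−α)×2240 = 545.88
(1−α) = 545.88/901.87 = 0.6053;  α = 0.3947.
Bypass flow = 0.3947×2240 = 884.17 kg/h.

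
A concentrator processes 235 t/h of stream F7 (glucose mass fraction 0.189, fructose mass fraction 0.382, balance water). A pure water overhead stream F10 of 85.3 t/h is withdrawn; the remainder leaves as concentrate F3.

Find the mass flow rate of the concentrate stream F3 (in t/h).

Concentrate = 235 − 85.3 = 149.7 t/h.

149.7 t/h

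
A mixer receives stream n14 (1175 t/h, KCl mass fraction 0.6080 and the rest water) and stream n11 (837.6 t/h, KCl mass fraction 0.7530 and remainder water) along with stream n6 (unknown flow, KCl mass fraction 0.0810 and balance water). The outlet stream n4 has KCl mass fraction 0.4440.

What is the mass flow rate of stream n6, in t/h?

1244 t/h

Let n6 be the unknown flow. Total out = 2012.6 + n6.
KCl balance: 1345.1 + 0.081·n6 = 0.444·(2012.6 + n6)
(0.081 − 0.444)·n6 = 0.444×2012.6 − 1345.1 = -451.52
n6 = -451.52 / -0.363 = 1243.9 t/h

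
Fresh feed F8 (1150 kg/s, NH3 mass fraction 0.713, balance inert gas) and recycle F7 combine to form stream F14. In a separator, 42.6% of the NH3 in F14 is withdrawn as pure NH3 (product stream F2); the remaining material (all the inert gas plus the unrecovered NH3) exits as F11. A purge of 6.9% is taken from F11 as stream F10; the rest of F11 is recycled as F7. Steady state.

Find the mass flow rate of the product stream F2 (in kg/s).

NH3 in F14: m_A = 1150×0.713 + (1−0.069)·(1−0.426)·m_A, so m_A = 819.95/0.4656 = 1761 kg/s.
Product F2 = 0.426×1761 = 750.2 kg/s.

750.2 kg/s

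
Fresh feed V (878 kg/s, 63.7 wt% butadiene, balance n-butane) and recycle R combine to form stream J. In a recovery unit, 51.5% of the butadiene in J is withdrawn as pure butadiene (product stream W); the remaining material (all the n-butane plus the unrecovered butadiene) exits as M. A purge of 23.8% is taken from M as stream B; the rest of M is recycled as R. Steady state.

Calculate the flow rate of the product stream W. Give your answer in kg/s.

butadiene in J: m_A = 878×0.637 + (1−0.238)·(1−0.515)·m_A, so m_A = 559.29/0.6304 = 887.15 kg/s.
Product W = 0.515×887.15 = 456.88 kg/s.

456.9 kg/s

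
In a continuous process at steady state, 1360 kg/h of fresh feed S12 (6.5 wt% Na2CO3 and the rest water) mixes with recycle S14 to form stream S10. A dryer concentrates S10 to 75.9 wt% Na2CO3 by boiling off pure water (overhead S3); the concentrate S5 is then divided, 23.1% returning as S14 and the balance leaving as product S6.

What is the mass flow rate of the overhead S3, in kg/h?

1244 kg/h

Overall Na2CO3 balance (none leaves overhead): Na2CO3 in fresh feed = Na2CO3 in product, i.e. 1360×0.065 = (1−0.231)·S5·0.759.
S5 = 88.4/(0.759×0.769) = 151.46 kg/h.
Recycle S14 = 0.231×151.46 = 34.986 kg/h.
Combined feed S10 = 1360 + 34.986 = 1395 kg/h.
Overhead S3 = S10 − S5 = 1395 − 151.46 = 1243.5 kg/h.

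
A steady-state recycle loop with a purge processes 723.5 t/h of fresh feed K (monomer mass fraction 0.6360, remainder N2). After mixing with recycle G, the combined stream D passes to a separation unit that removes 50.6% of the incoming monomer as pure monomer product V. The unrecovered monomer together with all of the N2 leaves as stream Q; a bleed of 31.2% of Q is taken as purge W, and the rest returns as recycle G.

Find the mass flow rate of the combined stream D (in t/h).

1541 t/h

N2 enters only via K and leaves only via the purge: 723.5×0.364 = 0.312×(N2 in Q), and the separation unit passes all N2, so N2 in D = N2 in Q = 844.08 t/h.
monomer in D: m_A = 723.5×0.636 + (1−0.312)·(1−0.506)·m_A, so m_A = 460.15/0.6601 = 697.06 t/h.
D = 697.06 + 844.08 = 1541.1 t/h.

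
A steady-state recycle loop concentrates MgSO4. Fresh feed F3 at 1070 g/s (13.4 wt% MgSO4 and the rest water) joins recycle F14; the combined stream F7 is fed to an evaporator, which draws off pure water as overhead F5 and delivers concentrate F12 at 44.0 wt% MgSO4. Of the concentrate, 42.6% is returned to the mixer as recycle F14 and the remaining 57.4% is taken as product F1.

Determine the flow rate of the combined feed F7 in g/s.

Overall MgSO4 balance (none leaves overhead): MgSO4 in fresh feed = MgSO4 in product, i.e. 1070×0.134 = (1−0.426)·F12·0.440.
F12 = 143.38/(0.440×0.574) = 567.71 g/s.
Recycle F14 = 0.426×567.71 = 241.84 g/s.
Combined feed F7 = 1070 + 241.84 = 1311.8 g/s.

1312 g/s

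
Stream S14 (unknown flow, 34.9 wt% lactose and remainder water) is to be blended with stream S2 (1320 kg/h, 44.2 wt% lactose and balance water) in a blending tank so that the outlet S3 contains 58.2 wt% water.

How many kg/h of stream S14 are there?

Let S14 be the unknown flow. Total out = 1320 + S14.
water balance: 736.56 + 0.651·S14 = 0.582·(1320 + S14)
(0.651 − 0.582)·S14 = 0.582×1320 − 736.56 = 31.68
S14 = 31.68 / 0.069 = 459.13 kg/h

459.1 kg/h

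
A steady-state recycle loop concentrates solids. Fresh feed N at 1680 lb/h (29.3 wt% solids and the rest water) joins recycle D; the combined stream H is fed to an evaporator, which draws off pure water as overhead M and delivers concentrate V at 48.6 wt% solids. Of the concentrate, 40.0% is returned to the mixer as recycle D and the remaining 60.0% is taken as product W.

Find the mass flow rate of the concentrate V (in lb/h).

1688 lb/h

Overall solids balance (none leaves overhead): solids in fresh feed = solids in product, i.e. 1680×0.293 = (1−0.400)·V·0.486.
V = 492.24/(0.486×0.600) = 1688.1 lb/h.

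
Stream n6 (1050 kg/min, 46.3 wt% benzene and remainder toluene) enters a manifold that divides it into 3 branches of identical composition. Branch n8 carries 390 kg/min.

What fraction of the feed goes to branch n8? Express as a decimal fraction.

Fraction to n8 = 390/1050 = 0.3714.

0.371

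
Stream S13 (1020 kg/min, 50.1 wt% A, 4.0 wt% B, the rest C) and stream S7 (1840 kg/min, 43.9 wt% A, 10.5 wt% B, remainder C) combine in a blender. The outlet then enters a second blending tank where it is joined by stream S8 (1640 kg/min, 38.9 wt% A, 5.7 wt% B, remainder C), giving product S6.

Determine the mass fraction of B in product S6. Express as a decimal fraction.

0.073

Overall, product flow = 4500 kg/min.
B in = 1020×0.040 + 1840×0.105 + 1640×0.057 = 327.48 kg/min.
B fraction in S6 = 0.073.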